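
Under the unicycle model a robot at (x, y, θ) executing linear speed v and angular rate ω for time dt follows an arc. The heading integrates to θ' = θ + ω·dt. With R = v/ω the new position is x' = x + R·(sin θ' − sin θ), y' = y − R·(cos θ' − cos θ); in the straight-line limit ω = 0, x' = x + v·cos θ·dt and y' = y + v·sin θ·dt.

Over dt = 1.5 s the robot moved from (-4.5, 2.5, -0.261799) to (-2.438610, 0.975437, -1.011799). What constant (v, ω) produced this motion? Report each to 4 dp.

v = 1.7500, ω = -0.5000

Δθ = -1.011799 − -0.261799 = -0.750000
ω = Δθ/dt = -0.750000/1.5 = -0.5000
R = Δx/(sin θ' − sin θ) = -3.5000
v = R·ω = -3.5000·-0.5000 = 1.7500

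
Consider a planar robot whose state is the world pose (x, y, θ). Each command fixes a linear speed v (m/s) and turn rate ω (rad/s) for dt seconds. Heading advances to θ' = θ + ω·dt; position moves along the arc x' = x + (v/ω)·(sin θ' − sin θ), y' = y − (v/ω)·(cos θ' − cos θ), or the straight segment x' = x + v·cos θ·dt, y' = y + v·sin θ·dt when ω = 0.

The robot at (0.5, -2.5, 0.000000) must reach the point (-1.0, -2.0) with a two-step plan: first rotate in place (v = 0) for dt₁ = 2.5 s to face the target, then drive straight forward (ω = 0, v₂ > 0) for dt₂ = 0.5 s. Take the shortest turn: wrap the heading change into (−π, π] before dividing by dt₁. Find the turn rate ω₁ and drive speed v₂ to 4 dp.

ω₁ = 1.1279, v₂ = 3.1623

heading to target = atan2(-2−-2.5, -1−0.5) = 2.8198
Δθ = wrap(2.8198 − 0.0000) = 2.8198; ω₁ = Δθ/dt₁ = 1.1279
distance = √((-1−0.5)² + (-2−-2.5)²) = 1.5811; v₂ = distance/dt₂ = 3.1623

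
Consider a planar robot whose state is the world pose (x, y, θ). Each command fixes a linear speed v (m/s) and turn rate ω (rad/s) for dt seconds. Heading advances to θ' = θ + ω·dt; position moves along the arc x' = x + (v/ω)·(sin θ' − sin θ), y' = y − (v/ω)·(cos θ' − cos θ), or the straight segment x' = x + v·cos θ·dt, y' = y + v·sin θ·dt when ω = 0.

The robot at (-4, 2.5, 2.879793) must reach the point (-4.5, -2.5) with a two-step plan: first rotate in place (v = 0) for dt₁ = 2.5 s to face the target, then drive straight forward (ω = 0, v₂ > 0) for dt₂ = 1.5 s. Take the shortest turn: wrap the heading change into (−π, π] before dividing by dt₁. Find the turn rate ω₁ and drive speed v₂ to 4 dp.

ω₁ = 0.6932, v₂ = 3.3500

heading to target = atan2(-2.5−2.5, -4.5−-4) = -1.6705
Δθ = wrap(-1.6705 − 2.8798) = 1.7329; ω₁ = Δθ/dt₁ = 0.6932
distance = √((-4.5−-4)² + (-2.5−2.5)²) = 5.0249; v₂ = distance/dt₂ = 3.3500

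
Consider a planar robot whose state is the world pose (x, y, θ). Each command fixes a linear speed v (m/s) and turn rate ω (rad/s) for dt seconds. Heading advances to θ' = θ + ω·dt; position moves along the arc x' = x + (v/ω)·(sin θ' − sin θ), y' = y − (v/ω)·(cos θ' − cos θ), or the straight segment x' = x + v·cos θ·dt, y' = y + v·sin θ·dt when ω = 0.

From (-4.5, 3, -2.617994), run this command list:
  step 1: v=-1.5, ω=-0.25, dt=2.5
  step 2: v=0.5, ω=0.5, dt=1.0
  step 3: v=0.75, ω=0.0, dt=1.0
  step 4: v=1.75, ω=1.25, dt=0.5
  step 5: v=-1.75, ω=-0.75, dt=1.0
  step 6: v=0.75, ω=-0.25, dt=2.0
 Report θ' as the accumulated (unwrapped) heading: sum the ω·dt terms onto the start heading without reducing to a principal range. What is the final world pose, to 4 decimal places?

step 1: θ'=-3.2430 (R=6.0000) → pose (-0.8926, 3.7730, -3.2430)
step 2: θ'=-2.7430 (R=1.0000) → pose (-1.3820, 3.6998, -2.7430)
step 3: θ'=-2.7430 (straight) → pose (-2.0732, 3.4087, -2.7430)
step 4: θ'=-2.1180 (R=1.4000) → pose (-2.7254, 2.8468, -2.1180)
step 5: θ'=-2.8680 (R=2.3333) → pose (-1.3632, 3.8794, -2.8680)
step 6: θ'=-3.3680 (R=-3.0000) → pose (-2.8472, 3.8443, -3.3680)

(-2.8472, 3.8443, -3.3680)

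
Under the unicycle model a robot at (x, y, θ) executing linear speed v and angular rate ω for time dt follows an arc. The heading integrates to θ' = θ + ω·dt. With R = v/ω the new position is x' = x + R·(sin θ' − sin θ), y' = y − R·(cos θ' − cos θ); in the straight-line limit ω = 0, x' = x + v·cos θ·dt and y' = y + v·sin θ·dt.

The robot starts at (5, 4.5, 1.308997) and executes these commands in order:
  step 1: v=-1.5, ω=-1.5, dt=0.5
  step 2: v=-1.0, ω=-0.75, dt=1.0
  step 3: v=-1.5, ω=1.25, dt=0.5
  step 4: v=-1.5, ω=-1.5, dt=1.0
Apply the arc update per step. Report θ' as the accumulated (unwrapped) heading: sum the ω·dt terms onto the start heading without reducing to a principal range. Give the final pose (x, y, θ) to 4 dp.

(1.5760, 4.0666, -1.0660)

step 1: θ'=0.5590 (R=1.0000) → pose (4.5644, 3.9110, 0.5590)
step 2: θ'=-0.1910 (R=1.3333) → pose (3.6042, 3.7323, -0.1910)
step 3: θ'=0.4340 (R=-1.2000) → pose (2.8718, 3.6429, 0.4340)
step 4: θ'=-1.0660 (R=1.0000) → pose (1.5760, 4.0666, -1.0660)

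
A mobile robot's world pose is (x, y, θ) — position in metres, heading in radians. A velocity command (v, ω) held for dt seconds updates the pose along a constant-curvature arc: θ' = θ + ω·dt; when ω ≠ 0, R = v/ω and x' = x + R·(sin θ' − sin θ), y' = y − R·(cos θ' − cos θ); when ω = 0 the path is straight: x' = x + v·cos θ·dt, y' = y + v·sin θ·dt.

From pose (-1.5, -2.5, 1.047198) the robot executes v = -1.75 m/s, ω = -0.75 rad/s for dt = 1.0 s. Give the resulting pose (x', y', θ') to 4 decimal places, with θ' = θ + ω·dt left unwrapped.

(-2.8374, -3.5644, 0.2972)

θ' = 1.0472 + -0.75·1.0 = 0.2972
R = v/ω = -1.75/-0.75 = 2.3333
x' = -1.5 + 2.3333·(sin 0.2972 − sin 1.0472) = -2.8374
y' = -2.5 − 2.3333·(cos 0.2972 − cos 1.0472) = -3.5644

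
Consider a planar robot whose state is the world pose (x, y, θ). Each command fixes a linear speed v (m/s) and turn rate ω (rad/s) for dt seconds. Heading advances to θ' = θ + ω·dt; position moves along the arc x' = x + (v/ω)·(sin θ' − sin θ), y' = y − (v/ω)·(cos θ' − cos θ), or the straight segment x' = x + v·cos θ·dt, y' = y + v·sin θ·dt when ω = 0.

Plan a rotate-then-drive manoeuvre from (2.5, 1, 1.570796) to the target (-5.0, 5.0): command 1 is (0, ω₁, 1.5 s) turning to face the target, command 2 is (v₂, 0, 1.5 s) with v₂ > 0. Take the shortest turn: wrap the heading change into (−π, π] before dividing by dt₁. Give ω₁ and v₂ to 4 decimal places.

ω₁ = 0.7206, v₂ = 5.6667

heading to target = atan2(5−1, -5−2.5) = 2.6516
Δθ = wrap(2.6516 − 1.5708) = 1.0808; ω₁ = Δθ/dt₁ = 0.7206
distance = √((-5−2.5)² + (5−1)²) = 8.5000; v₂ = distance/dt₂ = 5.6667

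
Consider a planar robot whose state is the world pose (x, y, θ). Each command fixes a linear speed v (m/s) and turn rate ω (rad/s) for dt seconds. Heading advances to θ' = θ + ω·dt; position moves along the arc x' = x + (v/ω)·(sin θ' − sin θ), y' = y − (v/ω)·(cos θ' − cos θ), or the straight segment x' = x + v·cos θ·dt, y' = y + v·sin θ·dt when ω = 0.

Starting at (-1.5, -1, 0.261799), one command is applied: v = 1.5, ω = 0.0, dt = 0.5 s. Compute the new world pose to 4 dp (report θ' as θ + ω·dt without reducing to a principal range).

(-0.7756, -0.8059, 0.2618)

θ' = 0.2618 + 0.0·0.5 = 0.2618
ω = 0 → straight: x' = -1.5 + 1.5·cos(0.2618)·0.5 = -0.7756
y' = -1 + 1.5·sin(0.2618)·0.5 = -0.8059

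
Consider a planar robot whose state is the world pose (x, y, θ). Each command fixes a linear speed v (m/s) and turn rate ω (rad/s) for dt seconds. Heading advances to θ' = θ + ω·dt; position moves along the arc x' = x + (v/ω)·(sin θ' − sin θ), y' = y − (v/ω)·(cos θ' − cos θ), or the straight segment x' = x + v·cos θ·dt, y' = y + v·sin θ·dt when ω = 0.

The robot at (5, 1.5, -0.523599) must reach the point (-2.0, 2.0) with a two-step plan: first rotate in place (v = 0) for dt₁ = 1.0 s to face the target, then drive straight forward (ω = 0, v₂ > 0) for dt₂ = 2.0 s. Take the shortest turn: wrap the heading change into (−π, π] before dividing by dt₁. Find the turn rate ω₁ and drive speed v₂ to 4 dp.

ω₁ = -2.6893, v₂ = 3.5089

heading to target = atan2(2−1.5, -2−5) = 3.0703
Δθ = wrap(3.0703 − -0.5236) = -2.6893; ω₁ = Δθ/dt₁ = -2.6893
distance = √((-2−5)² + (2−1.5)²) = 7.0178; v₂ = distance/dt₂ = 3.5089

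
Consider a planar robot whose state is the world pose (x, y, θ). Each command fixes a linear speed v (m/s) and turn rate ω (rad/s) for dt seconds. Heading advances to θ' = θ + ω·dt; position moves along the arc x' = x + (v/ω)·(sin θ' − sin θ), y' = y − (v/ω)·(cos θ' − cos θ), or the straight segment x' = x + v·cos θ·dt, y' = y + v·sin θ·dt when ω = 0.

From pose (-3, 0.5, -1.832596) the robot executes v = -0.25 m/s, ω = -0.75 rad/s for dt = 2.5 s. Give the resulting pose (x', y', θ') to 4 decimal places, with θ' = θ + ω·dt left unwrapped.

(-2.4993, 0.6951, -3.7076)

θ' = -1.8326 + -0.75·2.5 = -3.7076
R = v/ω = -0.25/-0.75 = 0.3333
x' = -3 + 0.3333·(sin -3.7076 − sin -1.8326) = -2.4993
y' = 0.5 − 0.3333·(cos -3.7076 − cos -1.8326) = 0.6951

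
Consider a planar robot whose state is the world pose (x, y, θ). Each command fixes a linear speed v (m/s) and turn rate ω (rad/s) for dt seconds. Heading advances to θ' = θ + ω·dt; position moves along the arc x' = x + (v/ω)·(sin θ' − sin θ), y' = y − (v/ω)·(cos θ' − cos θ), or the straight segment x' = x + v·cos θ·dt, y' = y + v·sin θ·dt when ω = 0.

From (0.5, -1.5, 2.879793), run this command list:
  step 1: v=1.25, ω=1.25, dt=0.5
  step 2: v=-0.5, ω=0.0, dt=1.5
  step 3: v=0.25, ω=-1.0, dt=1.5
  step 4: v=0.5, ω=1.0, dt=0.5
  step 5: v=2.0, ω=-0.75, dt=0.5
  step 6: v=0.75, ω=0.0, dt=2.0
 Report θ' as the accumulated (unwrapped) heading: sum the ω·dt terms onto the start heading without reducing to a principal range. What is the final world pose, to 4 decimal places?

step 1: θ'=3.5048 (R=1.0000) → pose (-0.1141, -1.5312, 3.5048)
step 2: θ'=3.5048 (straight) → pose (0.5870, -1.2647, 3.5048)
step 3: θ'=2.0048 (R=-0.2500) → pose (0.2713, -1.1361, 2.0048)
step 4: θ'=2.5048 (R=0.5000) → pose (0.1150, -0.9444, 2.5048)
step 5: θ'=2.1298 (R=-2.6667) → pose (-0.5601, -0.2146, 2.1298)
step 6: θ'=2.1298 (straight) → pose (-1.3556, 1.0571, 2.1298)

(-1.3556, 1.0571, 2.1298)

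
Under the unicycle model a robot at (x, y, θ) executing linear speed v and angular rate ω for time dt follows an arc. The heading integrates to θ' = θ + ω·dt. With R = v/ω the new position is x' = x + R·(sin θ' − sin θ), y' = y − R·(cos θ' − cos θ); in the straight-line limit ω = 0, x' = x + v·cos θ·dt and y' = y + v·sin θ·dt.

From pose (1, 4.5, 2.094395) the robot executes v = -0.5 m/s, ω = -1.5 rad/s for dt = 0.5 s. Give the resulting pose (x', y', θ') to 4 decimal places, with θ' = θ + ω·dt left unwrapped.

(1.0362, 4.2585, 1.3444)

θ' = 2.0944 + -1.5·0.5 = 1.3444
R = v/ω = -0.5/-1.5 = 0.3333
x' = 1 + 0.3333·(sin 1.3444 − sin 2.0944) = 1.0362
y' = 4.5 − 0.3333·(cos 1.3444 − cos 2.0944) = 4.2585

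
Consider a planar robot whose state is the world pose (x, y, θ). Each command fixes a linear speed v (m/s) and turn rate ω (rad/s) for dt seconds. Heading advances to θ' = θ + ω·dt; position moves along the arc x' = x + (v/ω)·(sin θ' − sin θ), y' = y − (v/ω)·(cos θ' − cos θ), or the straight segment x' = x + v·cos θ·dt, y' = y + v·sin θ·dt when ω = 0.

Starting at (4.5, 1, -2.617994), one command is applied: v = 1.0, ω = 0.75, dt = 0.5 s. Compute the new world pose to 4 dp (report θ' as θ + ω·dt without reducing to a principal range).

θ' = -2.6180 + 0.75·0.5 = -2.2430
R = v/ω = 1.0/0.75 = 1.3333
x' = 4.5 + 1.3333·(sin -2.2430 − sin -2.6180) = 4.1234
y' = 1 − 1.3333·(cos -2.2430 − cos -2.6180) = 0.6756

(4.1234, 0.6756, -2.2430)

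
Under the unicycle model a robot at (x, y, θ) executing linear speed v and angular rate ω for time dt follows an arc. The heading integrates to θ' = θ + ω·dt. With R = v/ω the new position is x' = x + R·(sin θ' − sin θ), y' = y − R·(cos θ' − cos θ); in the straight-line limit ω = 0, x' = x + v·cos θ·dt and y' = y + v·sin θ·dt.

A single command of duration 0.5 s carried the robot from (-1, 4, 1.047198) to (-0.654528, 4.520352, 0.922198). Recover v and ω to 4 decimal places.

v = 1.2500, ω = -0.2500

Δθ = 0.922198 − 1.047198 = -0.125000
ω = Δθ/dt = -0.125000/0.5 = -0.2500
R = −Δy/(cos θ' − cos θ) = -5.0000
v = R·ω = -5.0000·-0.2500 = 1.2500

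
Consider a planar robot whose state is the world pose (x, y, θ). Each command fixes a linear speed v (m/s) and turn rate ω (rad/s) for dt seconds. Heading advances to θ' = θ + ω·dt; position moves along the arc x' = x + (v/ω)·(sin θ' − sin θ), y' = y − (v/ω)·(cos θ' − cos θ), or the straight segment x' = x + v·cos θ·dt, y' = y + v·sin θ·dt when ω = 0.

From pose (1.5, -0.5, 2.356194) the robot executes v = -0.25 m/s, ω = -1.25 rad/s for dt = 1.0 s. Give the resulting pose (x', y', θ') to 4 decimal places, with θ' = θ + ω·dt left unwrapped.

θ' = 2.3562 + -1.25·1.0 = 1.1062
R = v/ω = -0.25/-1.25 = 0.2000
x' = 1.5 + 0.2000·(sin 1.1062 − sin 2.3562) = 1.5374
y' = -0.5 − 0.2000·(cos 1.1062 − cos 2.3562) = -0.7310

(1.5374, -0.7310, 1.1062)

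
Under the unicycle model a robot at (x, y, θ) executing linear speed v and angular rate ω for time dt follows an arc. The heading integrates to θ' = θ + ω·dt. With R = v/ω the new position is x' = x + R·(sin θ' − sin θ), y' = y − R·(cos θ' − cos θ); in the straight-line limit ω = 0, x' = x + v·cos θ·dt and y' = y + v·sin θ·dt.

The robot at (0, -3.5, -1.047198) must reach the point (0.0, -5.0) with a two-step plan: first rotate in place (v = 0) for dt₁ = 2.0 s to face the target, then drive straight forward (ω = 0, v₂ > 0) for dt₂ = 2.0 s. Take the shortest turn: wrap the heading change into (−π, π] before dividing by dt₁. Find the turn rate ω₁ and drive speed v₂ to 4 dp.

heading to target = atan2(-5−-3.5, 0−0) = -1.5708
Δθ = wrap(-1.5708 − -1.0472) = -0.5236; ω₁ = Δθ/dt₁ = -0.2618
distance = √((0−0)² + (-5−-3.5)²) = 1.5000; v₂ = distance/dt₂ = 0.7500

ω₁ = -0.2618, v₂ = 0.7500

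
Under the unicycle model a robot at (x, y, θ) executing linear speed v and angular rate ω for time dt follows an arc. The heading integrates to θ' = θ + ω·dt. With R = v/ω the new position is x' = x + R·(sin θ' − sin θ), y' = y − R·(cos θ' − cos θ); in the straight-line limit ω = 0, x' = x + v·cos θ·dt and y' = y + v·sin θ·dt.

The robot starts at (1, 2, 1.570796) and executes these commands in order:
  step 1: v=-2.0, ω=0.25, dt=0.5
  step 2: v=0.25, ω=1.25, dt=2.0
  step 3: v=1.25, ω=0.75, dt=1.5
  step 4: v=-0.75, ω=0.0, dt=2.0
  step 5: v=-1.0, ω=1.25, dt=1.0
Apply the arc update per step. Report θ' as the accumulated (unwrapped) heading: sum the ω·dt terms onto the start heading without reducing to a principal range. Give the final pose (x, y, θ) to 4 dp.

(-0.9691, 0.8414, 6.5708)

step 1: θ'=1.6958 (R=-8.0000) → pose (1.0624, 1.0026, 1.6958)
step 2: θ'=4.1958 (R=0.2000) → pose (0.6901, 1.0765, 4.1958)
step 3: θ'=5.3208 (R=1.6667) → pose (0.7717, -0.6994, 5.3208)
step 4: θ'=5.3208 (straight) → pose (-0.0857, 0.5315, 5.3208)
step 5: θ'=6.5708 (R=-0.8000) → pose (-0.9691, 0.8414, 6.5708)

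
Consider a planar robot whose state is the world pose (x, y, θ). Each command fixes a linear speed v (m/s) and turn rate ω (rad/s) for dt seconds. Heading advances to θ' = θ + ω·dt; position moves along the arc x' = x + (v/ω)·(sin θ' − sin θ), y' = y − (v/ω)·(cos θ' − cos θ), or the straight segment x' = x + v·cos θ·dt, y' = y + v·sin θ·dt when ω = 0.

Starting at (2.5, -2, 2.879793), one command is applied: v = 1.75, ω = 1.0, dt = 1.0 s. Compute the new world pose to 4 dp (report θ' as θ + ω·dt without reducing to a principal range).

θ' = 2.8798 + 1.0·1.0 = 3.8798
R = v/ω = 1.75/1.0 = 1.7500
x' = 2.5 + 1.7500·(sin 3.8798 − sin 2.8798) = 0.8694
y' = -2 − 1.7500·(cos 3.8798 − cos 2.8798) = -2.3959

(0.8694, -2.3959, 3.8798)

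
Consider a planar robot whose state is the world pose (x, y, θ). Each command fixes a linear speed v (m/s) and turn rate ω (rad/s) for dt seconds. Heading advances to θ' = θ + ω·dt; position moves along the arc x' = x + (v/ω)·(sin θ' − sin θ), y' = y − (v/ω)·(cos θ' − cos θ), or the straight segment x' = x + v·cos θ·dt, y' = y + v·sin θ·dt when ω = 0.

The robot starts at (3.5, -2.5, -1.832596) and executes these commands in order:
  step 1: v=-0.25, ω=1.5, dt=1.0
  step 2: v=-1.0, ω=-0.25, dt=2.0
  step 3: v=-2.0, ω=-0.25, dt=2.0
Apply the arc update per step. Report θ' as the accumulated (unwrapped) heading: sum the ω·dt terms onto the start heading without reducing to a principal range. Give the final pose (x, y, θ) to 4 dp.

(-0.1160, 2.2857, -1.3326)

step 1: θ'=-0.3326 (R=-0.1667) → pose (3.3934, -2.2993, -0.3326)
step 2: θ'=-0.8326 (R=4.0000) → pose (1.7407, -1.2104, -0.8326)
step 3: θ'=-1.3326 (R=8.0000) → pose (-0.1160, 2.2857, -1.3326)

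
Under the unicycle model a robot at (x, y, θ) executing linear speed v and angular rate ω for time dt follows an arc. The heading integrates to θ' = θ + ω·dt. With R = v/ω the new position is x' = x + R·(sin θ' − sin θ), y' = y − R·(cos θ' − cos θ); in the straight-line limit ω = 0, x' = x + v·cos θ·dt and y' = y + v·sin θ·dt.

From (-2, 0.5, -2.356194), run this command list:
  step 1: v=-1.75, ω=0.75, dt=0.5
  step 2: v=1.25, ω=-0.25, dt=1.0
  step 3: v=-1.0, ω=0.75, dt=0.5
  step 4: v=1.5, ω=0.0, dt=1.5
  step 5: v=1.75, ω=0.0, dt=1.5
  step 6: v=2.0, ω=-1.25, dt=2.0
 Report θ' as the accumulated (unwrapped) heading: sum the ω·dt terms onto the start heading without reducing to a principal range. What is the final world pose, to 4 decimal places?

(-6.3274, -4.1961, -4.3562)

step 1: θ'=-1.9812 (R=-2.3333) → pose (-1.5103, 1.2190, -1.9812)
step 2: θ'=-2.2312 (R=-5.0000) → pose (-2.1464, 0.1467, -2.2312)
step 3: θ'=-1.8562 (R=-1.3333) → pose (-1.9200, 0.5892, -1.8562)
step 4: θ'=-1.8562 (straight) → pose (-2.5535, -1.5698, -1.8562)
step 5: θ'=-1.8562 (straight) → pose (-3.2925, -4.0886, -1.8562)
step 6: θ'=-4.3562 (R=-1.6000) → pose (-6.3274, -4.1961, -4.3562)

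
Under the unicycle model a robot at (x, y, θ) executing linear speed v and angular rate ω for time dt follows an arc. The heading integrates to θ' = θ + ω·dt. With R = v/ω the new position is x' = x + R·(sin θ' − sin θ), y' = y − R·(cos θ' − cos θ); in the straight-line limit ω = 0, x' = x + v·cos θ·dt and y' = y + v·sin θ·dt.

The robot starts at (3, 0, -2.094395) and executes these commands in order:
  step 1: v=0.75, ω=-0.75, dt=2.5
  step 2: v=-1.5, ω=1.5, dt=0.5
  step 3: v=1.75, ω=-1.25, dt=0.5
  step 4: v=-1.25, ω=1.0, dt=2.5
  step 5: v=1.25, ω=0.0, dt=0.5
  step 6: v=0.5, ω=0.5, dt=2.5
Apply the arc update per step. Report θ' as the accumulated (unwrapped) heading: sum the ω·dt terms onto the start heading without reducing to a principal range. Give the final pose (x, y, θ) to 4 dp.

(4.3067, -0.3152, -0.0944)

step 1: θ'=-3.9694 (R=-1.0000) → pose (1.3975, -0.1765, -3.9694)
step 2: θ'=-3.2194 (R=-1.0000) → pose (2.0563, -0.4970, -3.2194)
step 3: θ'=-3.8444 (R=-1.4000) → pose (1.2602, -0.1695, -3.8444)
step 4: θ'=-1.3444 (R=-1.2500) → pose (3.2862, 1.0649, -1.3444)
step 5: θ'=-1.3444 (straight) → pose (3.4265, 0.4559, -1.3444)
step 6: θ'=-0.0944 (R=1.0000) → pose (4.3067, -0.3152, -0.0944)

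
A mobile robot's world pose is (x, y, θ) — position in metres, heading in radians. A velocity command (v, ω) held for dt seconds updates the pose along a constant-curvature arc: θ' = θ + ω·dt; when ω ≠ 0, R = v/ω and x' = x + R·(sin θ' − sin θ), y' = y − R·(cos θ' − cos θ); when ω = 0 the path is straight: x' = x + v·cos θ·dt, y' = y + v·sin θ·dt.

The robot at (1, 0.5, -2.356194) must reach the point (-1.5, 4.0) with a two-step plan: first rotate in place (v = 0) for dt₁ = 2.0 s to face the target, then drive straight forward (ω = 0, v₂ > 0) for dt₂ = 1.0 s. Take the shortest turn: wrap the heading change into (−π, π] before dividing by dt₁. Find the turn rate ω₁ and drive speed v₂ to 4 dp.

ω₁ = -0.8680, v₂ = 4.3012

heading to target = atan2(4−0.5, -1.5−1) = 2.1910
Δθ = wrap(2.1910 − -2.3562) = -1.7359; ω₁ = Δθ/dt₁ = -0.8680
distance = √((-1.5−1)² + (4−0.5)²) = 4.3012; v₂ = distance/dt₂ = 4.3012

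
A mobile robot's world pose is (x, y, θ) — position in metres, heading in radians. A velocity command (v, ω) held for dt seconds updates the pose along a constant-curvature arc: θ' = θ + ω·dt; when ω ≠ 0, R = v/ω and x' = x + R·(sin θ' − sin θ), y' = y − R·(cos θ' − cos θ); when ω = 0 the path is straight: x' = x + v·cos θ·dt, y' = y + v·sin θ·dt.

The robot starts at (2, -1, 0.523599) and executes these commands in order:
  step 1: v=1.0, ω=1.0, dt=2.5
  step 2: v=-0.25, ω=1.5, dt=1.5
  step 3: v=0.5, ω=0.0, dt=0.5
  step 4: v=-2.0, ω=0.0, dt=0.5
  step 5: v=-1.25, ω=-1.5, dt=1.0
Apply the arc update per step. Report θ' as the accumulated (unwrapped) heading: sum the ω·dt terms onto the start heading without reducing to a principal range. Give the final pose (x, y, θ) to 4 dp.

(1.5925, 2.8641, 3.7736)

step 1: θ'=3.0236 (R=1.0000) → pose (1.6177, 0.8591, 3.0236)
step 2: θ'=5.2736 (R=-0.1667) → pose (1.7784, 1.1133, 5.2736)
step 3: θ'=5.2736 (straight) → pose (1.9115, 0.9016, 5.2736)
step 4: θ'=5.2736 (straight) → pose (1.3793, 1.7482, 5.2736)
step 5: θ'=3.7736 (R=0.8333) → pose (1.5925, 2.8641, 3.7736)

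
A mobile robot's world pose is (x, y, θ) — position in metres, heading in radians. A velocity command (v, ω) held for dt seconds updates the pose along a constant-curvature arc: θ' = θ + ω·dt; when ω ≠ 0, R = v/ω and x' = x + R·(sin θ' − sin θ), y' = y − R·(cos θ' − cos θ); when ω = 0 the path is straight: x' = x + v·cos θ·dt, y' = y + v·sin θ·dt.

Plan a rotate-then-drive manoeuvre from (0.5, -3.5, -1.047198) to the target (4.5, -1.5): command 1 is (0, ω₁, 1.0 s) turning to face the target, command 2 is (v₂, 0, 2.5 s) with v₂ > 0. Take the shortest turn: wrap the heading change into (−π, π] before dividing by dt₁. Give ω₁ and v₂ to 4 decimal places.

heading to target = atan2(-1.5−-3.5, 4.5−0.5) = 0.4636
Δθ = wrap(0.4636 − -1.0472) = 1.5108; ω₁ = Δθ/dt₁ = 1.5108
distance = √((4.5−0.5)² + (-1.5−-3.5)²) = 4.4721; v₂ = distance/dt₂ = 1.7889

ω₁ = 1.5108, v₂ = 1.7889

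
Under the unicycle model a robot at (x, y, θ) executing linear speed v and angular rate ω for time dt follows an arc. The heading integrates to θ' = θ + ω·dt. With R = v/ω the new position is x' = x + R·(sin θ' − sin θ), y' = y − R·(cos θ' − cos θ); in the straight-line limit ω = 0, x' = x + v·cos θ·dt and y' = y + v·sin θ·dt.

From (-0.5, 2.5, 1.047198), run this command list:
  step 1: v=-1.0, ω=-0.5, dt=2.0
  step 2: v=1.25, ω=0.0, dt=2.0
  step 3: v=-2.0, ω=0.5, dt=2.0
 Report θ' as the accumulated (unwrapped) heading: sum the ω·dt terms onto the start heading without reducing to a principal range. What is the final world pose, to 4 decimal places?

(-2.9159, -0.3754, 1.0472)

step 1: θ'=0.0472 (R=2.0000) → pose (-2.1377, 1.5022, 0.0472)
step 2: θ'=0.0472 (straight) → pose (0.3595, 1.6202, 0.0472)
step 3: θ'=1.0472 (R=-4.0000) → pose (-2.9159, -0.3754, 1.0472)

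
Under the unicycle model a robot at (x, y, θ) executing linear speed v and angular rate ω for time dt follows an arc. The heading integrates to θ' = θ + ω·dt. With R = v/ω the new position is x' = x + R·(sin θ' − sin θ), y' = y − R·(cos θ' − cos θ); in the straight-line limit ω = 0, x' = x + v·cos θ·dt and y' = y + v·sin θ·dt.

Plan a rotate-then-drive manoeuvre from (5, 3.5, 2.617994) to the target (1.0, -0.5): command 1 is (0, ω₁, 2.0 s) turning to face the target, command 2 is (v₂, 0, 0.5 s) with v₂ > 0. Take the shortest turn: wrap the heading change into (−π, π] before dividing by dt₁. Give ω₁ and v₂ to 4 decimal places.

ω₁ = 0.6545, v₂ = 11.3137

heading to target = atan2(-0.5−3.5, 1−5) = -2.3562
Δθ = wrap(-2.3562 − 2.6180) = 1.3090; ω₁ = Δθ/dt₁ = 0.6545
distance = √((1−5)² + (-0.5−3.5)²) = 5.6569; v₂ = distance/dt₂ = 11.3137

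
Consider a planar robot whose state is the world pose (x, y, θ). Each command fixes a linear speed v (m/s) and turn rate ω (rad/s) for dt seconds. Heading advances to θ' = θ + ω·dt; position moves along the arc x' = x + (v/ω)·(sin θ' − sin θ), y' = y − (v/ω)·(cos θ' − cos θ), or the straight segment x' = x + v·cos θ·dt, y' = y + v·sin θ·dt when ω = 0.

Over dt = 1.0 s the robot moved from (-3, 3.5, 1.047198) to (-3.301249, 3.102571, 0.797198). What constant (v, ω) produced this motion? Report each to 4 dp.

Δθ = 0.797198 − 1.047198 = -0.250000
ω = Δθ/dt = -0.250000/1.0 = -0.2500
R = −Δy/(cos θ' − cos θ) = 2.0000
v = R·ω = 2.0000·-0.2500 = -0.5000

v = -0.5000, ω = -0.2500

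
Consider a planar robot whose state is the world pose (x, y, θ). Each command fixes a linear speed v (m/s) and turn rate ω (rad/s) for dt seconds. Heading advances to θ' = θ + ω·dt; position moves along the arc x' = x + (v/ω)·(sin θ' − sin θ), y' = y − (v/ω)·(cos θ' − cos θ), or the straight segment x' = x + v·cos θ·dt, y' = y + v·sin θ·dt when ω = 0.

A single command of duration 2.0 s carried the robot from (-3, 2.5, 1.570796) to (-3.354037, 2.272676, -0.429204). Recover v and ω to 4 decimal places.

v = -0.2500, ω = -1.0000

Δθ = -0.429204 − 1.570796 = -2.000000
ω = Δθ/dt = -2.000000/2.0 = -1.0000
R = Δx/(sin θ' − sin θ) = 0.2500
v = R·ω = 0.2500·-1.0000 = -0.2500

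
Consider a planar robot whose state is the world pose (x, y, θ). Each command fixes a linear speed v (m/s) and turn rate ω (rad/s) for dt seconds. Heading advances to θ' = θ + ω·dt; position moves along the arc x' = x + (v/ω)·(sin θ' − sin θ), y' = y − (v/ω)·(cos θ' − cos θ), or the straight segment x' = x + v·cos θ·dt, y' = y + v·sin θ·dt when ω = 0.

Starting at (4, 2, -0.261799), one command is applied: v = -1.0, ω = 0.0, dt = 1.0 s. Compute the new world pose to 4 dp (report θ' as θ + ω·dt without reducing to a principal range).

θ' = -0.2618 + 0.0·1.0 = -0.2618
ω = 0 → straight: x' = 4 + -1.0·cos(-0.2618)·1.0 = 3.0341
y' = 2 + -1.0·sin(-0.2618)·1.0 = 2.2588

(3.0341, 2.2588, -0.2618)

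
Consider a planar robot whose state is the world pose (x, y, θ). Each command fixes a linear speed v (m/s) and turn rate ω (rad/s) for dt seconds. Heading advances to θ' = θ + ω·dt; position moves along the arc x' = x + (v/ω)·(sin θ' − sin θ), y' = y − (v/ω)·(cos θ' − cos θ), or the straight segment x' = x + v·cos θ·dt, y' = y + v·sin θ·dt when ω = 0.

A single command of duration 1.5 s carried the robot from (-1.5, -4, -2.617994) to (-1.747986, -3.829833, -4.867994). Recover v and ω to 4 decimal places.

Δθ = -4.867994 − -2.617994 = -2.250000
ω = Δθ/dt = -2.250000/1.5 = -1.5000
R = Δx/(sin θ' − sin θ) = -0.1667
v = R·ω = -0.1667·-1.5000 = 0.2500

v = 0.2500, ω = -1.5000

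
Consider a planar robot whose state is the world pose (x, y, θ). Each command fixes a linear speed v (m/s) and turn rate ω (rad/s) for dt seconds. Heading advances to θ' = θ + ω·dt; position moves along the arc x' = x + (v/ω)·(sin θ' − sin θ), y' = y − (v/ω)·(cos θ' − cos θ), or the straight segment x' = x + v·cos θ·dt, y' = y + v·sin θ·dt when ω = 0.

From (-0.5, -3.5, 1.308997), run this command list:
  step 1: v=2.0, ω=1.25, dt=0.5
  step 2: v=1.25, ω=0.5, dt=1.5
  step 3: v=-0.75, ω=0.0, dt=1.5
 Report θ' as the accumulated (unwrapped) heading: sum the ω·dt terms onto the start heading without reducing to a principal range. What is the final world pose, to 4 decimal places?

step 1: θ'=1.9340 (R=1.6000) → pose (-0.5499, -2.5175, 1.9340)
step 2: θ'=2.6840 (R=2.5000) → pose (-1.7823, -1.1628, 2.6840)
step 3: θ'=2.6840 (straight) → pose (-0.7730, -1.6599, 2.6840)

(-0.7730, -1.6599, 2.6840)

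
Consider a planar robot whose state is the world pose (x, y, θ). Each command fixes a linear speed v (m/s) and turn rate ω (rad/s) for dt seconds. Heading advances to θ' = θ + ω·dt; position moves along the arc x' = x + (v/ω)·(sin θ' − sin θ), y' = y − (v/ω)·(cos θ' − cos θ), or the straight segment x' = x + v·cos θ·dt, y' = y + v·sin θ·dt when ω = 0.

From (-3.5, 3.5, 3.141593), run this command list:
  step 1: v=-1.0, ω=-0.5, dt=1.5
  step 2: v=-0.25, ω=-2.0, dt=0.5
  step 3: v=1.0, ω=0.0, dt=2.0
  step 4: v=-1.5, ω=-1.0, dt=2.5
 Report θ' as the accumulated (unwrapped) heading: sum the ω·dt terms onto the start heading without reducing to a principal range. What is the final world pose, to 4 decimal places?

step 1: θ'=2.3916 (R=2.0000) → pose (-2.1367, 2.9634, 2.3916)
step 2: θ'=1.3916 (R=0.1250) → pose (-2.0989, 2.8496, 1.3916)
step 3: θ'=1.3916 (straight) → pose (-1.7424, 4.8176, 1.3916)
step 4: θ'=-1.1084 (R=1.5000) → pose (-4.5609, 4.4158, -1.1084)

(-4.5609, 4.4158, -1.1084)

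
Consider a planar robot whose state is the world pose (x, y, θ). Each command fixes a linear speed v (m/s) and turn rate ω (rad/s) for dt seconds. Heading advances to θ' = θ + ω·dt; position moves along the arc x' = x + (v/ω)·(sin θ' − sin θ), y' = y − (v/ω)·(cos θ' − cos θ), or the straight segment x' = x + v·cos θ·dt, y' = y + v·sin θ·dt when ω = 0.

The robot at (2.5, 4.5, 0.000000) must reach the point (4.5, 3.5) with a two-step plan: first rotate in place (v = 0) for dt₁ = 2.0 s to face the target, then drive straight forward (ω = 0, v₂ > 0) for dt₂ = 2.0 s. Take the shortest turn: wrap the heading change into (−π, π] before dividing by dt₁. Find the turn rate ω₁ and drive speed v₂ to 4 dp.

ω₁ = -0.2318, v₂ = 1.1180

heading to target = atan2(3.5−4.5, 4.5−2.5) = -0.4636
Δθ = wrap(-0.4636 − 0.0000) = -0.4636; ω₁ = Δθ/dt₁ = -0.2318
distance = √((4.5−2.5)² + (3.5−4.5)²) = 2.2361; v₂ = distance/dt₂ = 1.1180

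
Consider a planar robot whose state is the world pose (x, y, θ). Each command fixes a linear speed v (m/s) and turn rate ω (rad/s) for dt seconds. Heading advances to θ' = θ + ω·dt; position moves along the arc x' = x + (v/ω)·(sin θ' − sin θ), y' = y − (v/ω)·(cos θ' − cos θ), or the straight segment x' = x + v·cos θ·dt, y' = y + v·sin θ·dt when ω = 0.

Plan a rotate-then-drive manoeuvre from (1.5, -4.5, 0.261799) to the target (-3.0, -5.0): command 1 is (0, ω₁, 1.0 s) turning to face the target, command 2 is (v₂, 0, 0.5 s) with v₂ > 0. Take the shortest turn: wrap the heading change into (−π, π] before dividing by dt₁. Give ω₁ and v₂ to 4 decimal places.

ω₁ = 2.9905, v₂ = 9.0554

heading to target = atan2(-5−-4.5, -3−1.5) = -3.0309
Δθ = wrap(-3.0309 − 0.2618) = 2.9905; ω₁ = Δθ/dt₁ = 2.9905
distance = √((-3−1.5)² + (-5−-4.5)²) = 4.5277; v₂ = distance/dt₂ = 9.0554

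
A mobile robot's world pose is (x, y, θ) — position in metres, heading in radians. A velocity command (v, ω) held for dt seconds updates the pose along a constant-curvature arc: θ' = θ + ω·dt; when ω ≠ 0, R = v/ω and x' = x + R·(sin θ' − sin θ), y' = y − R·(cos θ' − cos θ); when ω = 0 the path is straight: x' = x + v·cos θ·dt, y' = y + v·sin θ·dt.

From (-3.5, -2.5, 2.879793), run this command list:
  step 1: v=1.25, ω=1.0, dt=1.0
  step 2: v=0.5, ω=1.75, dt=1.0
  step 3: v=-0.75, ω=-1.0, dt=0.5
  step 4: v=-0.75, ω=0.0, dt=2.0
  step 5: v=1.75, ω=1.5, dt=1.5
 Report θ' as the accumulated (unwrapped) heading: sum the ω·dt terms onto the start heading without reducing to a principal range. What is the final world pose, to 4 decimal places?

step 1: θ'=3.8798 (R=1.2500) → pose (-4.6647, -2.7828, 3.8798)
step 2: θ'=5.6298 (R=0.2857) → pose (-4.6461, -3.2210, 5.6298)
step 3: θ'=5.1298 (R=0.7500) → pose (-4.8758, -2.9295, 5.1298)
step 4: θ'=5.1298 (straight) → pose (-5.4839, -1.5583, 5.1298)
step 5: θ'=7.3798 (R=1.1667) → pose (-3.3795, -1.6181, 7.3798)

(-3.3795, -1.6181, 7.3798)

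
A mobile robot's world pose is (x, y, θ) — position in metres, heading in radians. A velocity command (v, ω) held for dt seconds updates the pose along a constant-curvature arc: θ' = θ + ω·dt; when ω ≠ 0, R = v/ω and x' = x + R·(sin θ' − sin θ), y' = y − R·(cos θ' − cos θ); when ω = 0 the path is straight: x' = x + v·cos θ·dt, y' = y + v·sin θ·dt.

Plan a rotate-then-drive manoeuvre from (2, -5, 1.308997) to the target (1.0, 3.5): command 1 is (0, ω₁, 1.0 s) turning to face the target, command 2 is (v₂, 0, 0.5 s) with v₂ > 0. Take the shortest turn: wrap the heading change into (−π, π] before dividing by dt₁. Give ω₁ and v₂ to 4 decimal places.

heading to target = atan2(3.5−-5, 1−2) = 1.6879
Δθ = wrap(1.6879 − 1.3090) = 0.3789; ω₁ = Δθ/dt₁ = 0.3789
distance = √((1−2)² + (3.5−-5)²) = 8.5586; v₂ = distance/dt₂ = 17.1172

ω₁ = 0.3789, v₂ = 17.1172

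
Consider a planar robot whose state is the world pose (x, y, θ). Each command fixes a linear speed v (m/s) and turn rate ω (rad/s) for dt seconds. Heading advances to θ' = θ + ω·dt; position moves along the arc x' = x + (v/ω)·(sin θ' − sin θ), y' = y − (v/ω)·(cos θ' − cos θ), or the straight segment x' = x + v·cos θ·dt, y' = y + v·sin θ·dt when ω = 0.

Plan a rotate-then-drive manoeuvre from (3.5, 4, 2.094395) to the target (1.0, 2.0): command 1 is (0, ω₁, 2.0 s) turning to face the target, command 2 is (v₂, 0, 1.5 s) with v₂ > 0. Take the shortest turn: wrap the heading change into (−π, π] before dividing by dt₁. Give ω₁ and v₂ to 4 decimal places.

ω₁ = 0.8610, v₂ = 2.1344

heading to target = atan2(2−4, 1−3.5) = -2.4669
Δθ = wrap(-2.4669 − 2.0944) = 1.7219; ω₁ = Δθ/dt₁ = 0.8610
distance = √((1−3.5)² + (2−4)²) = 3.2016; v₂ = distance/dt₂ = 2.1344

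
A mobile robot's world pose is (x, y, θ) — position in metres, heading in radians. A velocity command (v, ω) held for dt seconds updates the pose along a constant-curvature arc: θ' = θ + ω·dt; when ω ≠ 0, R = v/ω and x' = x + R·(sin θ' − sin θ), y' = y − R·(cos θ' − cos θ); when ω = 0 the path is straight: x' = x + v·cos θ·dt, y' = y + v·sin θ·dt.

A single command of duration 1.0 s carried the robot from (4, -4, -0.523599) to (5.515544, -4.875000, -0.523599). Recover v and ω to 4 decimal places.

Δθ = -0.523599 − -0.523599 = 0.000000
ω = Δθ/dt = 0.000000/1.0 = 0.0000
ω = 0 → v = (Δx·cos θ + Δy·sin θ)/dt = 1.7500

v = 1.7500, ω = 0.0000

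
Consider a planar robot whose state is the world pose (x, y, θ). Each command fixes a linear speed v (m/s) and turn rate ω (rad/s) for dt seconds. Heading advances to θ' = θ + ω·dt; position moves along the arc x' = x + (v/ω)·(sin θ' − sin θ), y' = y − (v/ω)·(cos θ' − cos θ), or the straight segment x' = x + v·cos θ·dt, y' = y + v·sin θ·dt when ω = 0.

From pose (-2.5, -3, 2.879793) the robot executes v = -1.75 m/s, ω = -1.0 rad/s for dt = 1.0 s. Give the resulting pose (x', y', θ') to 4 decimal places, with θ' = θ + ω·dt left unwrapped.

θ' = 2.8798 + -1.0·1.0 = 1.8798
R = v/ω = -1.75/-1.0 = 1.7500
x' = -2.5 + 1.7500·(sin 1.8798 − sin 2.8798) = -1.2858
y' = -3 − 1.7500·(cos 1.8798 − cos 2.8798) = -4.1582

(-1.2858, -4.1582, 1.8798)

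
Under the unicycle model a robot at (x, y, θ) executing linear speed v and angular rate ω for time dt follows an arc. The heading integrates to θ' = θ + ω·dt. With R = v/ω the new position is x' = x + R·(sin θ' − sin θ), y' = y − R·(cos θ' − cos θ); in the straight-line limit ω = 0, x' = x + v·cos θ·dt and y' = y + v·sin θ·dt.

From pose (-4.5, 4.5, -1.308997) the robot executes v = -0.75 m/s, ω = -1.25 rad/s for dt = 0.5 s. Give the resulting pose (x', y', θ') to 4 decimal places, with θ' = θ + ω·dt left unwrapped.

θ' = -1.3090 + -1.25·0.5 = -1.9340
R = v/ω = -0.75/-1.25 = 0.6000
x' = -4.5 + 0.6000·(sin -1.9340 − sin -1.3090) = -4.4813
y' = 4.5 − 0.6000·(cos -1.9340 − cos -1.3090) = 4.8685

(-4.4813, 4.8685, -1.9340)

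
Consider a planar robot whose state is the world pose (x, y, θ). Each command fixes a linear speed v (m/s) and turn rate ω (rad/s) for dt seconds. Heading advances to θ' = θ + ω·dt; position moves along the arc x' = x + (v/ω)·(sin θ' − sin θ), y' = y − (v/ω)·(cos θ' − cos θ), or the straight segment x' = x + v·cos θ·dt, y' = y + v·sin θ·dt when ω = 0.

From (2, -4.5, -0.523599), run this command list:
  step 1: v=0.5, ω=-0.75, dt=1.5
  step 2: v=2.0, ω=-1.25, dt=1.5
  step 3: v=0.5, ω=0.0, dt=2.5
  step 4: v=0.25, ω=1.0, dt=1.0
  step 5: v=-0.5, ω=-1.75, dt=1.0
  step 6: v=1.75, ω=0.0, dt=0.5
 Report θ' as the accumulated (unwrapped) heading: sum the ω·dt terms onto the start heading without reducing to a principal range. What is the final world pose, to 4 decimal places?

(-1.2058, -5.3711, -4.2736)

step 1: θ'=-1.6486 (R=-0.6667) → pose (2.3313, -5.1292, -1.6486)
step 2: θ'=-3.5236 (R=-1.6000) → pose (0.1397, -6.4895, -3.5236)
step 3: θ'=-3.5236 (straight) → pose (-1.0202, -6.0235, -3.5236)
step 4: θ'=-2.5236 (R=0.2500) → pose (-1.2582, -6.0517, -2.5236)
step 5: θ'=-4.2736 (R=0.2857) → pose (-0.8340, -6.1632, -4.2736)
step 6: θ'=-4.2736 (straight) → pose (-1.2058, -5.3711, -4.2736)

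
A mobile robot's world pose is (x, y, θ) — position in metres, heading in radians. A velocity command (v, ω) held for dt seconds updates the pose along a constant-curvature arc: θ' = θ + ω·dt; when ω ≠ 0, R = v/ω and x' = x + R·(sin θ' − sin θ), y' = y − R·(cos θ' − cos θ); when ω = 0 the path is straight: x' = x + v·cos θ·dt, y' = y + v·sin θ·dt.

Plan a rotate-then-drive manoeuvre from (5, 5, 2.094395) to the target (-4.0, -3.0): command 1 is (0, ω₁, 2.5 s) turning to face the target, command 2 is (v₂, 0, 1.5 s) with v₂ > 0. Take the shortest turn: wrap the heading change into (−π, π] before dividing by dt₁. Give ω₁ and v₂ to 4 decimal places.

heading to target = atan2(-3−5, -4−5) = -2.4150
Δθ = wrap(-2.4150 − 2.0944) = 1.7738; ω₁ = Δθ/dt₁ = 0.7095
distance = √((-4−5)² + (-3−5)²) = 12.0416; v₂ = distance/dt₂ = 8.0277

ω₁ = 0.7095, v₂ = 8.0277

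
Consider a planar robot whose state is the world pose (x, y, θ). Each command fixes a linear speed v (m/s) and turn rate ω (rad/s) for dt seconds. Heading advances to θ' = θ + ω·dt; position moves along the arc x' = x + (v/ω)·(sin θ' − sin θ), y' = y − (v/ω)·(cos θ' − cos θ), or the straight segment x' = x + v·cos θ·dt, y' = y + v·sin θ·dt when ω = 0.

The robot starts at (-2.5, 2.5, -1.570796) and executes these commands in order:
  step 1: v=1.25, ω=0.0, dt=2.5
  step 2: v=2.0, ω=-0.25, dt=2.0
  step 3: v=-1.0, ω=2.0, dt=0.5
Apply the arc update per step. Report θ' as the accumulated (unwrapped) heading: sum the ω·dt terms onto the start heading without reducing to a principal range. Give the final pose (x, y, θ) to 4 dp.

step 1: θ'=-1.5708 (straight) → pose (-2.5000, -0.6250, -1.5708)
step 2: θ'=-2.0708 (R=-8.0000) → pose (-3.4793, -4.4604, -2.0708)
step 3: θ'=-1.0708 (R=-0.5000) → pose (-3.4793, -3.9810, -1.0708)

(-3.4793, -3.9810, -1.0708)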